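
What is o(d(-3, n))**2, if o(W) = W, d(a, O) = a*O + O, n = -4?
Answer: 64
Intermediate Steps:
d(a, O) = O + O*a (d(a, O) = O*a + O = O + O*a)
o(d(-3, n))**2 = (-4*(1 - 3))**2 = (-4*(-2))**2 = 8**2 = 64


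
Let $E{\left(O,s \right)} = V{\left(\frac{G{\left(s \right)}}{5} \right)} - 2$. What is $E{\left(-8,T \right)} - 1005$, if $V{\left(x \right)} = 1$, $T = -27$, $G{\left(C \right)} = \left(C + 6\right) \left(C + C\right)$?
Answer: $-1006$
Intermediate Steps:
$G{\left(C \right)} = 2 C \left(6 + C\right)$ ($G{\left(C \right)} = \left(6 + C\right) 2 C = 2 C \left(6 + C\right)$)
$E{\left(O,s \right)} = -1$ ($E{\left(O,s \right)} = 1 - 2 = -1$)
$E{\left(-8,T \right)} - 1005 = -1 - 1005 = -1006$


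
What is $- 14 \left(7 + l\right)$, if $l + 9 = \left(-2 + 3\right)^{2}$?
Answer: $14$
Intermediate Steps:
$l = -8$ ($l = -9 + \left(-2 + 3\right)^{2} = -9 + 1^{2} = -9 + 1 = -8$)
$- 14 \left(7 + l\right) = - 14 \left(7 - 8\right) = \left(-14\right) \left(-1\right) = 14$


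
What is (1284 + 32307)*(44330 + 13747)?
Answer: 1950864507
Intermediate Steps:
(1284 + 32307)*(44330 + 13747) = 33591*58077 = 1950864507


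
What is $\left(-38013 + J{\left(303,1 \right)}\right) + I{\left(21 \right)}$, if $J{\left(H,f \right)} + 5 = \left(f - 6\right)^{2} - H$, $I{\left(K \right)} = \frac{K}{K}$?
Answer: $-38295$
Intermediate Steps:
$I{\left(K \right)} = 1$
$J{\left(H,f \right)} = -5 + \left(-6 + f\right)^{2} - H$ ($J{\left(H,f \right)} = -5 - \left(H - \left(f - 6\right)^{2}\right) = -5 - \left(H - \left(-6 + f\right)^{2}\right) = -5 + \left(-6 + f\right)^{2} - H$)
$\left(-38013 + J{\left(303,1 \right)}\right) + I{\left(21 \right)} = \left(-38013 - \left(308 - \left(-6 + 1\right)^{2}\right)\right) + 1 = \left(-38013 - \left(308 - 25\right)\right) + 1 = \left(-38013 - 283\right) + 1 = -38296 + 1 = -38295$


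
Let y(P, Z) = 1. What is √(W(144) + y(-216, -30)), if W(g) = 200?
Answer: √201 ≈ 14.177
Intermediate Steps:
√(W(144) + y(-216, -30)) = √(200 + 1) = √201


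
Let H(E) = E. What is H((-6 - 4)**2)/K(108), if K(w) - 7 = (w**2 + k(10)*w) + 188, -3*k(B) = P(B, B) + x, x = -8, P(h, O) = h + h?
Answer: 100/11427 ≈ 0.0087512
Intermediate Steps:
P(h, O) = 2*h
k(B) = 8/3 - 2*B/3 (k(B) = -(2*B - 8)/3 = -(-8 + 2*B)/3 = 8/3 - 2*B/3)
K(w) = 195 + w**2 - 4*w (K(w) = 7 + ((w**2 + (8/3 - 2/3*10)*w) + 188) = 7 + ((w**2 + (8/3 - 20/3)*w) + 188) = 7 + ((w**2 - 4*w) + 188) = 7 + (188 + w**2 - 4*w) = 195 + w**2 - 4*w)
H((-6 - 4)**2)/K(108) = (-6 - 4)**2/(195 + 108**2 - 4*108) = (-10)**2/(195 + 11664 - 432) = 100/11427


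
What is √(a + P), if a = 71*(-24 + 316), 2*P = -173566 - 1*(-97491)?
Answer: I*√69222/2 ≈ 131.55*I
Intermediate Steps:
P = -76075/2 (P = (-173566 - 1*(-97491))/2 = (-173566 + 97491)/2 = (½)*(-76075) = -76075/2 ≈ -38038.)
a = 20732 (a = 71*292 = 20732)
√(a + P) = √(20732 - 76075/2) = √(-34611/2) = I*√69222/2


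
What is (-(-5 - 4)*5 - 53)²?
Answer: 64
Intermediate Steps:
(-(-5 - 4)*5 - 53)² = (-1*(-9)*5 - 53)² = (9*5 - 53)² = (45 - 53)² = (-8)² = 64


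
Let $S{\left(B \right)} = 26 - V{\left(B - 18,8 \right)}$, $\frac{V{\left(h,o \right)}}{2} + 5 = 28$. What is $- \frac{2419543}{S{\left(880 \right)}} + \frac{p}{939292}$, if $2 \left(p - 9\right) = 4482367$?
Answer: $\frac{1136351103703}{9392920} \approx 1.2098 \cdot 10^{5}$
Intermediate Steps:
$V{\left(h,o \right)} = 46$ ($V{\left(h,o \right)} = -10 + 2 \cdot 28 = -10 + 56 = 46$)
$p = \frac{4482385}{2}$ ($p = 9 + \frac{1}{2} \cdot 4482367 = 9 + \frac{4482367}{2} = \frac{4482385}{2} \approx 2.2412 \cdot 10^{6}$)
$S{\left(B \right)} = -20$ ($S{\left(B \right)} = 26 - 46 = -20$)
$- \frac{2419543}{S{\left(880 \right)}} + \frac{p}{939292} = - \frac{2419543}{-20} + \frac{4482385}{2 \cdot 939292} = \left(-2419543\right) \left(- \frac{1}{20}\right) + \frac{4482385}{2} \cdot \frac{1}{939292} = \frac{2419543}{20} + \frac{4482385}{1878584} = \frac{1136351103703}{9392920}$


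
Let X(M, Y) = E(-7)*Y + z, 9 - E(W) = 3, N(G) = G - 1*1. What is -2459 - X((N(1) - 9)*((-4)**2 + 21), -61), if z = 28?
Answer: -2121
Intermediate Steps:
N(G) = -1 + G (N(G) = G - 1 = -1 + G)
E(W) = 6 (E(W) = 9 - 1*3 = 9 - 3 = 6)
X(M, Y) = 28 + 6*Y (X(M, Y) = 6*Y + 28 = 28 + 6*Y)
-2459 - X((N(1) - 9)*((-4)**2 + 21), -61) = -2459 - (28 + 6*(-61)) = -2459 - (28 - 366) = -2459 - 1*(-338) = -2459 + 338 = -2121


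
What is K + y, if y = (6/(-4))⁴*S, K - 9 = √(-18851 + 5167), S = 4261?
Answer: 345285/16 + 2*I*√3421 ≈ 21580.0 + 116.98*I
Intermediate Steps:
K = 9 + 2*I*√3421 (K = 9 + √(-18851 + 5167) = 9 + √(-13684) = 9 + 2*I*√3421 ≈ 9.0 + 116.98*I)
y = 345141/16 (y = (6/(-4))⁴*4261 = (6*(-¼))⁴*4261 = (-3/2)⁴*4261 = (81/16)*4261 = 345141/16 ≈ 21571.)
K + y = (9 + 2*I*√3421) + 345141/16 = 345285/16 + 2*I*√3421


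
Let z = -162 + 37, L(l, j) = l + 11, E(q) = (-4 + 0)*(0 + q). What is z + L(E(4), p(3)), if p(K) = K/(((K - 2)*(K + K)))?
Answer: -130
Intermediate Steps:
E(q) = -4*q
p(K) = 1/(2*(-2 + K)) (p(K) = K/(((-2 + K)*(2*K))) = K/((2*K*(-2 + K))) = K*(1/(2*K*(-2 + K))) = 1/(2*(-2 + K)))
L(l, j) = 11 + l
z = -125
z + L(E(4), p(3)) = -125 + (11 - 4*4) = -125 + (11 - 16) = -125 - 5 = -130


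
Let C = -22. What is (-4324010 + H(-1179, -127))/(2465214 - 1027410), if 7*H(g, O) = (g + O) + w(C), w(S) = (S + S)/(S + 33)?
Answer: -7567345/2516157 ≈ -3.0075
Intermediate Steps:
w(S) = 2*S/(33 + S) (w(S) = (2*S)/(33 + S) = 2*S/(33 + S))
H(g, O) = -4/7 + O/7 + g/7 (H(g, O) = ((g + O) + 2*(-22)/(33 - 22))/7 = ((O + g) + 2*(-22)/11)/7 = ((O + g) + 2*(-22)*(1/11))/7 = ((O + g) - 4)/7 = (-4 + O + g)/7 = -4/7 + O/7 + g/7)
(-4324010 + H(-1179, -127))/(2465214 - 1027410) = (-4324010 + (-4/7 + (1/7)*(-127) + (1/7)*(-1179)))/(2465214 - 1027410) = (-4324010 + (-4/7 - 127/7 - 1179/7))/1437804 = (-4324010 - 1310/7)*(1/1437804) = -30269380/7*1/1437804 = -7567345/2516157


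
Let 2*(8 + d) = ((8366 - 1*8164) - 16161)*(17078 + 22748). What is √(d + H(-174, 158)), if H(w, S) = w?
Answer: I*√317791749 ≈ 17827.0*I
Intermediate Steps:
d = -317791575 (d = -8 + (((8366 - 1*8164) - 16161)*(17078 + 22748))/2 = -8 + (((8366 - 8164) - 16161)*39826)/2 = -8 + ((202 - 16161)*39826)/2 = -8 + (-15959*39826)/2 = -8 + (½)*(-635583134) = -8 - 317791567 = -317791575)
√(d + H(-174, 158)) = √(-317791575 - 174) = √(-317791749) = I*√317791749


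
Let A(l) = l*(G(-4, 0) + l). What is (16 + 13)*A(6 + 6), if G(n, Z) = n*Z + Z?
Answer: 4176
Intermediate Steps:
G(n, Z) = Z + Z*n (G(n, Z) = Z*n + Z = Z + Z*n)
A(l) = l**2 (A(l) = l*(0*(1 - 4) + l) = l*(0*(-3) + l) = l*(0 + l) = l*l = l**2)
(16 + 13)*A(6 + 6) = (16 + 13)*(6 + 6)**2 = 29*12**2 = 29*144 = 4176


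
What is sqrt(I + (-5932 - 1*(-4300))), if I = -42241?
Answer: I*sqrt(43873) ≈ 209.46*I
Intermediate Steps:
sqrt(I + (-5932 - 1*(-4300))) = sqrt(-42241 + (-5932 - 1*(-4300))) = sqrt(-42241 + (-5932 + 4300)) = sqrt(-42241 - 1632) = sqrt(-43873) = I*sqrt(43873)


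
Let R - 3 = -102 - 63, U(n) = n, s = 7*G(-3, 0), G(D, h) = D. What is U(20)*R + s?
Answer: -3261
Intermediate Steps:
s = -21 (s = 7*(-3) = -21)
R = -162 (R = 3 + (-102 - 63) = 3 - 165 = -162)
U(20)*R + s = 20*(-162) - 21 = -3240 - 21 = -3261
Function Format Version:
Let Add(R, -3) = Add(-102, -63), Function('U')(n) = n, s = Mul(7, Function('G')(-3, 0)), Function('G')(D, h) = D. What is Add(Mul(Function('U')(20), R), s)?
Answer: -3261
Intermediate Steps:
s = -21 (s = Mul(7, -3) = -21)
R = -162 (R = Add(3, Add(-102, -63)) = Add(3, -165) = -162)
Add(Mul(Function('U')(20), R), s) = Add(Mul(20, -162), -21) = Add(-3240, -21) = -3261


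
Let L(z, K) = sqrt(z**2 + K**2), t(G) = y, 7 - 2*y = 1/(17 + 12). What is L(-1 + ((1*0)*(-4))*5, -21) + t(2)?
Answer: 101/29 + sqrt(442) ≈ 24.507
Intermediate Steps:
y = 101/29 (y = 7/2 - 1/(2*(17 + 12)) = 7/2 - 1/2/29 = 7/2 - 1/2*1/29 = 7/2 - 1/58 = 101/29 ≈ 3.4828)
t(G) = 101/29
L(z, K) = sqrt(K**2 + z**2)
L(-1 + ((1*0)*(-4))*5, -21) + t(2) = sqrt((-21)**2 + (-1 + ((1*0)*(-4))*5)**2) + 101/29 = sqrt(441 + (-1 + (0*(-4))*5)**2) + 101/29 = sqrt(441 + (-1 + 0*5)**2) + 101/29 = sqrt(441 + (-1 + 0)**2) + 101/29 = sqrt(441 + (-1)**2) + 101/29 = sqrt(441 + 1) + 101/29 = sqrt(442) + 101/29 = 101/29 + sqrt(442)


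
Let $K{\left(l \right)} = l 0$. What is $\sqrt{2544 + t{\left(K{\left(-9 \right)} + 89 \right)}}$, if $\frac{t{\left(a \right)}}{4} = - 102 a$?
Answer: $6 i \sqrt{938} \approx 183.76 i$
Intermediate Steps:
$K{\left(l \right)} = 0$
$t{\left(a \right)} = - 408 a$ ($t{\left(a \right)} = 4 \left(- 102 a\right) = - 408 a$)
$\sqrt{2544 + t{\left(K{\left(-9 \right)} + 89 \right)}} = \sqrt{2544 - 408 \left(0 + 89\right)} = \sqrt{2544 - 36312} = \sqrt{-33768} = 6 i \sqrt{938}$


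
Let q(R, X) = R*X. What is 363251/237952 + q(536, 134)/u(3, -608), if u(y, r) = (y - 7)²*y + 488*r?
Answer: 5666870263/4411868032 ≈ 1.2845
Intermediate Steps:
u(y, r) = 488*r + y*(-7 + y)² (u(y, r) = (-7 + y)²*y + 488*r = y*(-7 + y)² + 488*r = 488*r + y*(-7 + y)²)
363251/237952 + q(536, 134)/u(3, -608) = 363251/237952 + (536*134)/(488*(-608) + 3*(-7 + 3)²) = 363251*(1/237952) + 71824/(-296704 + 3*(-4)²) = 363251/237952 + 71824/(-296704 + 3*16) = 363251/237952 + 71824/(-296704 + 48) = 363251/237952 + 71824/(-296656) = 363251/237952 + 71824*(-1/296656) = 363251/237952 - 4489/18541 = 5666870263/4411868032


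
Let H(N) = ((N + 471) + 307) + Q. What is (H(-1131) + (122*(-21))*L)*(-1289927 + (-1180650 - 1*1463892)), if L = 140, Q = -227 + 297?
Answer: 1412328795647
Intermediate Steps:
Q = 70
H(N) = 848 + N (H(N) = ((N + 471) + 307) + 70 = ((471 + N) + 307) + 70 = (778 + N) + 70 = 848 + N)
(H(-1131) + (122*(-21))*L)*(-1289927 + (-1180650 - 1*1463892)) = ((848 - 1131) + (122*(-21))*140)*(-1289927 + (-1180650 - 1*1463892)) = (-283 - 2562*140)*(-1289927 + (-1180650 - 1463892)) = (-283 - 358680)*(-1289927 - 2644542) = -358963*(-3934469) = 1412328795647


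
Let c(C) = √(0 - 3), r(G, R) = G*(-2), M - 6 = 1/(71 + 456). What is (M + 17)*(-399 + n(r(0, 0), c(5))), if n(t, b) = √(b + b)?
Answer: -4836678/527 + 12122*3^(¼)*(1 + I)/527 ≈ -9147.5 + 30.272*I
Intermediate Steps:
M = 3163/527 (M = 6 + 1/(71 + 456) = 6 + 1/527 = 3163/527 ≈ 6.0019)
r(G, R) = -2*G
c(C) = I*√3 (c(C) = √(-3) = I*√3)
n(t, b) = √2*√b (n(t, b) = √(2*b) = √2*√b)
(M + 17)*(-399 + n(r(0, 0), c(5))) = (3163/527 + 17)*(-399 + √2*√(I*√3)) = 12122*(-399 + √2*(3^(¼)*√I))/527 = 12122*(-399 + √2*3^(¼)*√I)/527 = -4836678/527 + 12122*√2*3^(¼)*√I/527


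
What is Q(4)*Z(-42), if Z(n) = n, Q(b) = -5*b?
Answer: 840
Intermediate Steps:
Q(4)*Z(-42) = -5*4*(-42) = -20*(-42) = 840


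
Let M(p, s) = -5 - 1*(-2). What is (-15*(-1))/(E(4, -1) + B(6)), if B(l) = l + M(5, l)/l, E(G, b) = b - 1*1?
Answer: 30/7 ≈ 4.2857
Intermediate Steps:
M(p, s) = -3 (M(p, s) = -5 + 2 = -3)
E(G, b) = -1 + b (E(G, b) = b - 1 = -1 + b)
B(l) = l - 3/l
(-15*(-1))/(E(4, -1) + B(6)) = (-15*(-1))/((-1 - 1) + (6 - 3/6)) = 15/(-2 + (6 - 3*1/6)) = 15/(-2 + (6 - 1/2)) = 15/(-2 + 11/2) = 15/(7/2) = 15*(2/7) = 30/7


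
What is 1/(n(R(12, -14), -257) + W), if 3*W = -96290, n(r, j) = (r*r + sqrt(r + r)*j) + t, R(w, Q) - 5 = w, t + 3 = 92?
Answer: -142734/4517226671 + 2313*sqrt(34)/9034453342 ≈ -3.0105e-5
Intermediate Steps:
t = 89 (t = -3 + 92 = 89)
R(w, Q) = 5 + w
n(r, j) = 89 + r**2 + j*sqrt(2)*sqrt(r) (n(r, j) = (r*r + sqrt(r + r)*j) + 89 = (r**2 + sqrt(2*r)*j) + 89 = (r**2 + (sqrt(2)*sqrt(r))*j) + 89 = (r**2 + j*sqrt(2)*sqrt(r)) + 89 = 89 + r**2 + j*sqrt(2)*sqrt(r))
W = -96290/3 (W = (1/3)*(-96290) = -96290/3 ≈ -32097.)
1/(n(R(12, -14), -257) + W) = 1/((89 + (5 + 12)**2 - 257*sqrt(2)*sqrt(5 + 12)) - 96290/3) = 1/((89 + 17**2 - 257*sqrt(2)*sqrt(17)) - 96290/3) = 1/((89 + 289 - 257*sqrt(34)) - 96290/3) = 1/((378 - 257*sqrt(34)) - 96290/3) = 1/(-95156/3 - 257*sqrt(34))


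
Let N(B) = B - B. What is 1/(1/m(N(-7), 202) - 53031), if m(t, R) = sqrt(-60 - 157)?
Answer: -11507727/610266270538 + I*sqrt(217)/610266270538 ≈ -1.8857e-5 + 2.4139e-11*I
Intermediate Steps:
N(B) = 0
m(t, R) = I*sqrt(217) (m(t, R) = sqrt(-217) = I*sqrt(217))
1/(1/m(N(-7), 202) - 53031) = 1/(1/(I*sqrt(217)) - 53031) = 1/(-I*sqrt(217)/217 - 53031) = 1/(-53031 - I*sqrt(217)/217)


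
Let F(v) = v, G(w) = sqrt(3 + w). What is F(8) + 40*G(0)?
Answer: 8 + 40*sqrt(3) ≈ 77.282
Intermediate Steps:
F(8) + 40*G(0) = 8 + 40*sqrt(3 + 0) = 8 + 40*sqrt(3)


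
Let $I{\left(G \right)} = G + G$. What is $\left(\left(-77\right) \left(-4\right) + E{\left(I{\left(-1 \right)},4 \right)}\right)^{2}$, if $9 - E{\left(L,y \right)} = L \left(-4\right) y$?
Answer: $81225$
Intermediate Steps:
$I{\left(G \right)} = 2 G$
$E{\left(L,y \right)} = 9 + 4 L y$ ($E{\left(L,y \right)} = 9 - L \left(-4\right) y = 9 - - 4 L y = 9 + 4 L y$)
$\left(\left(-77\right) \left(-4\right) + E{\left(I{\left(-1 \right)},4 \right)}\right)^{2} = \left(\left(-77\right) \left(-4\right) + \left(9 + 4 \cdot 2 \left(-1\right) 4\right)\right)^{2} = \left(308 + \left(9 + 4 \left(-2\right) 4\right)\right)^{2} = \left(308 + \left(9 - 32\right)\right)^{2} = \left(308 - 23\right)^{2} = 285^{2} = 81225$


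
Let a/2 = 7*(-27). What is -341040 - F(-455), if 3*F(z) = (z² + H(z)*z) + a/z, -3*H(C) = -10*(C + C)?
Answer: -509010937/585 ≈ -8.7010e+5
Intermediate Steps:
H(C) = 20*C/3 (H(C) = -(-1)*10*(C + C)/3 = -(-1)*10*(2*C)/3 = -(-1)*20*C/3 = -(-20)*C/3 = 20*C/3)
a = -378 (a = 2*(7*(-27)) = 2*(-189) = -378)
F(z) = -126/z + 23*z²/9 (F(z) = ((z² + (20*z/3)*z) - 378/z)/3 = ((z² + 20*z²/3) - 378/z)/3 = (23*z²/3 - 378/z)/3 = (-378/z + 23*z²/3)/3 = -126/z + 23*z²/9)
-341040 - F(-455) = -341040 - (-1134 + 23*(-455)³)/(9*(-455)) = -341040 - (-1)*(-1134 + 23*(-94196375))/(9*455) = -341040 - (-1)*(-1134 - 2166516625)/(9*455) = -341040 - (-1)*(-2166517759)/(9*455) = -341040 - 1*309502537/585 = -341040 - 309502537/585 = -509010937/585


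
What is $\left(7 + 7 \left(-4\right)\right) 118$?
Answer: $-2478$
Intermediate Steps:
$\left(7 + 7 \left(-4\right)\right) 118 = \left(7 - 28\right) 118 = \left(-21\right) 118 = -2478$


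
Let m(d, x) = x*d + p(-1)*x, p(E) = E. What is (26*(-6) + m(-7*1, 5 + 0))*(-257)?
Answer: 50372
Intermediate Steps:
m(d, x) = -x + d*x (m(d, x) = x*d - x = d*x - x = -x + d*x)
(26*(-6) + m(-7*1, 5 + 0))*(-257) = (26*(-6) + (5 + 0)*(-1 - 7*1))*(-257) = (-156 + 5*(-1 - 7))*(-257) = (-156 + 5*(-8))*(-257) = (-156 - 40)*(-257) = -196*(-257) = 50372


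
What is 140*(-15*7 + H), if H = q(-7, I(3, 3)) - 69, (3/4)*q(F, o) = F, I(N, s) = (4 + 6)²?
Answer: -77000/3 ≈ -25667.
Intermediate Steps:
I(N, s) = 100 (I(N, s) = 10² = 100)
q(F, o) = 4*F/3
H = -235/3 (H = (4/3)*(-7) - 69 = -28/3 - 69 = -235/3 ≈ -78.333)
140*(-15*7 + H) = 140*(-15*7 - 235/3) = 140*(-105 - 235/3) = 140*(-550/3) = -77000/3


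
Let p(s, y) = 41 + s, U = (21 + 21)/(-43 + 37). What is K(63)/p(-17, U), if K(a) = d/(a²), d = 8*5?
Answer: 5/11907 ≈ 0.00041992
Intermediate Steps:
d = 40
U = -7 (U = 42/(-6) = 42*(-⅙) = -7)
K(a) = 40/a² (K(a) = 40/(a²) = 40/a²)
K(63)/p(-17, U) = (40/63²)/(41 - 17) = (40*(1/3969))/24 = (40/3969)*(1/24) = 5/11907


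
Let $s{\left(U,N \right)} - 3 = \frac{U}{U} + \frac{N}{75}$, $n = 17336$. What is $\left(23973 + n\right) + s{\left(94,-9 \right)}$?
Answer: $\frac{1032822}{25} \approx 41313.0$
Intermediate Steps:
$s{\left(U,N \right)} = 4 + \frac{N}{75}$ ($s{\left(U,N \right)} = 3 + \left(\frac{U}{U} + \frac{N}{75}\right) = 3 + \left(1 + N \frac{1}{75}\right) = 3 + \left(1 + \frac{N}{75}\right) = 4 + \frac{N}{75}$)
$\left(23973 + n\right) + s{\left(94,-9 \right)} = \left(23973 + 17336\right) + \left(4 + \frac{1}{75} \left(-9\right)\right) = 41309 + \left(4 - \frac{3}{25}\right) = 41309 + \frac{97}{25} = \frac{1032822}{25}$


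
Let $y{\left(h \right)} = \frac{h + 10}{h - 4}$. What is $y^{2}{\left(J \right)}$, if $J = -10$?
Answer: $0$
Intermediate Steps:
$y{\left(h \right)} = \frac{10 + h}{-4 + h}$
$y^{2}{\left(J \right)} = \left(\frac{10 - 10}{-4 - 10}\right)^{2} = \left(\frac{1}{-14} \cdot 0\right)^{2} = \left(\left(- \frac{1}{14}\right) 0\right)^{2} = 0^{2} = 0$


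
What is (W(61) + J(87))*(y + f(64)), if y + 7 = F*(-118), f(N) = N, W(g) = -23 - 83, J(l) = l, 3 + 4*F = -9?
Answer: -7809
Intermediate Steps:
F = -3 (F = -3/4 + (1/4)*(-9) = -3/4 - 9/4 = -3)
W(g) = -106
y = 347 (y = -7 - 3*(-118) = -7 + 354 = 347)
(W(61) + J(87))*(y + f(64)) = (-106 + 87)*(347 + 64) = -19*411 = -7809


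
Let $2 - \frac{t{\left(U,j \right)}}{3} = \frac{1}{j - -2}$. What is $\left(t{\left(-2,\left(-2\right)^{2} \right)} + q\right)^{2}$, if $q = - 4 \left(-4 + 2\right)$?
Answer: $\frac{729}{4} \approx 182.25$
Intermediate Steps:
$q = 8$ ($q = \left(-4\right) \left(-2\right) = 8$)
$t{\left(U,j \right)} = 6 - \frac{3}{2 + j}$ ($t{\left(U,j \right)} = 6 - \frac{3}{j - -2} = 6 - \frac{3}{j + 2} = 6 - \frac{3}{2 + j}$)
$\left(t{\left(-2,\left(-2\right)^{2} \right)} + q\right)^{2} = \left(\frac{3 \left(3 + 2 \left(-2\right)^{2}\right)}{2 + \left(-2\right)^{2}} + 8\right)^{2} = \left(\frac{3 \left(3 + 2 \cdot 4\right)}{2 + 4} + 8\right)^{2} = \left(\frac{3 \left(3 + 8\right)}{6} + 8\right)^{2} = \left(3 \cdot \frac{1}{6} \cdot 11 + 8\right)^{2} = \left(\frac{11}{2} + 8\right)^{2} = \left(\frac{27}{2}\right)^{2} = \frac{729}{4}$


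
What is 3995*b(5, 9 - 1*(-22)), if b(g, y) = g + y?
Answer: 143820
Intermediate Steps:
3995*b(5, 9 - 1*(-22)) = 3995*(5 + (9 - 1*(-22))) = 3995*(5 + (9 + 22)) = 3995*(5 + 31) = 3995*36 = 143820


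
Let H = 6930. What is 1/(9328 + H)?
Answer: 1/16258 ≈ 6.1508e-5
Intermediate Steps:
1/(9328 + H) = 1/(9328 + 6930) = 1/16258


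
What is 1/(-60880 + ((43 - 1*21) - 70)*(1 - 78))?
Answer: -1/57184 ≈ -1.7487e-5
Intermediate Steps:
1/(-60880 + ((43 - 1*21) - 70)*(1 - 78)) = 1/(-60880 + ((43 - 21) - 70)*(-77)) = 1/(-60880 + (22 - 70)*(-77)) = 1/(-60880 - 48*(-77)) = 1/(-60880 + 3696) = 1/(-57184) = -1/57184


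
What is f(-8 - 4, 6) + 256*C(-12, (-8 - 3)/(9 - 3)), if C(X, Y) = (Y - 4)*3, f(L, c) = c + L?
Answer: -4486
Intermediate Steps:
f(L, c) = L + c
C(X, Y) = -12 + 3*Y (C(X, Y) = (-4 + Y)*3 = -12 + 3*Y)
f(-8 - 4, 6) + 256*C(-12, (-8 - 3)/(9 - 3)) = ((-8 - 4) + 6) + 256*(-12 + 3*((-8 - 3)/(9 - 3))) = (-12 + 6) + 256*(-12 + 3*(-11/6)) = -6 + 256*(-12 + 3*(-11*⅙)) = -6 + 256*(-12 + 3*(-11/6)) = -6 + 256*(-12 - 11/2) = -6 + 256*(-35/2) = -6 - 4480 = -4486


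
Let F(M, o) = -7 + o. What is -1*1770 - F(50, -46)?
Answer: -1717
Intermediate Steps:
-1*1770 - F(50, -46) = -1*1770 - (-7 - 46) = -1770 - 1*(-53) = -1770 + 53 = -1717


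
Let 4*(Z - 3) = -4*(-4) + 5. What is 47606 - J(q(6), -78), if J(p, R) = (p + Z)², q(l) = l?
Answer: 758447/16 ≈ 47403.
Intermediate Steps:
Z = 33/4 (Z = 3 + (-4*(-4) + 5)/4 = 3 + (16 + 5)/4 = 3 + (¼)*21 = 3 + 21/4 = 33/4 ≈ 8.2500)
J(p, R) = (33/4 + p)² (J(p, R) = (p + 33/4)² = (33/4 + p)²)
47606 - J(q(6), -78) = 47606 - (33 + 4*6)²/16 = 47606 - (33 + 24)²/16 = 47606 - 57²/16 = 47606 - 3249/16 = 758447/16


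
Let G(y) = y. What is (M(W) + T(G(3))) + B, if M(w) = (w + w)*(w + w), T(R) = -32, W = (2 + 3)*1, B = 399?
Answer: 467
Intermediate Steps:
W = 5 (W = 5*1 = 5)
M(w) = 4*w**2 (M(w) = (2*w)*(2*w) = 4*w**2)
(M(W) + T(G(3))) + B = (4*5**2 - 32) + 399 = (4*25 - 32) + 399 = (100 - 32) + 399 = 68 + 399 = 467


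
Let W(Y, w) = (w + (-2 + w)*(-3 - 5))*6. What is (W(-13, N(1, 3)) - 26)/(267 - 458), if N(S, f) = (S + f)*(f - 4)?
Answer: -238/191 ≈ -1.2461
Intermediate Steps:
N(S, f) = (-4 + f)*(S + f) (N(S, f) = (S + f)*(-4 + f) = (-4 + f)*(S + f))
W(Y, w) = 96 - 42*w (W(Y, w) = (w + (-2 + w)*(-8))*6 = (w + (16 - 8*w))*6 = (16 - 7*w)*6 = 96 - 42*w)
(W(-13, N(1, 3)) - 26)/(267 - 458) = ((96 - 42*(3**2 - 4*1 - 4*3 + 1*3)) - 26)/(267 - 458) = ((96 - 42*(9 - 4 - 12 + 3)) - 26)/(-191) = ((96 - 42*(-4)) - 26)*(-1/191) = ((96 + 168) - 26)*(-1/191) = (264 - 26)*(-1/191) = 238*(-1/191) = -238/191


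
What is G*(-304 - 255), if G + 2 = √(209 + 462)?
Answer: 1118 - 559*√671 ≈ -13362.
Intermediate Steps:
G = -2 + √671 (G = -2 + √(209 + 462) = -2 + √671 ≈ 23.904)
G*(-304 - 255) = (-2 + √671)*(-304 - 255) = (-2 + √671)*(-559) = 1118 - 559*√671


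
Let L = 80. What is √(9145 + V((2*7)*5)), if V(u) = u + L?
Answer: 13*√55 ≈ 96.411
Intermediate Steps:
V(u) = 80 + u (V(u) = u + 80 = 80 + u)
√(9145 + V((2*7)*5)) = √(9145 + (80 + (2*7)*5)) = √(9145 + (80 + 14*5)) = √(9145 + (80 + 70)) = √(9145 + 150) = √9295 = 13*√55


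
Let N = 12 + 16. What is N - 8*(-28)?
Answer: 252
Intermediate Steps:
N = 28
N - 8*(-28) = 28 - 8*(-28) = 28 + 224 = 252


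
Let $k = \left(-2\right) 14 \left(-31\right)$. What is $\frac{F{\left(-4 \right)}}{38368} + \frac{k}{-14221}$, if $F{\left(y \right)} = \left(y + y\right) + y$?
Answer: $- \frac{8368519}{136407832} \approx -0.061349$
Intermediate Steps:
$F{\left(y \right)} = 3 y$ ($F{\left(y \right)} = 2 y + y = 3 y$)
$k = 868$ ($k = \left(-28\right) \left(-31\right) = 868$)
$\frac{F{\left(-4 \right)}}{38368} + \frac{k}{-14221} = \frac{3 \left(-4\right)}{38368} + \frac{868}{-14221} = \left(-12\right) \frac{1}{38368} + 868 \left(- \frac{1}{14221}\right) = - \frac{3}{9592} - \frac{868}{14221} = - \frac{8368519}{136407832}$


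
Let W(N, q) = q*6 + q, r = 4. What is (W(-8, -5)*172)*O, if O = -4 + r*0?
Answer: 24080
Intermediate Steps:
W(N, q) = 7*q (W(N, q) = 6*q + q = 7*q)
O = -4 (O = -4 + 4*0 = -4 + 0 = -4)
(W(-8, -5)*172)*O = ((7*(-5))*172)*(-4) = -35*172*(-4) = -6020*(-4) = 24080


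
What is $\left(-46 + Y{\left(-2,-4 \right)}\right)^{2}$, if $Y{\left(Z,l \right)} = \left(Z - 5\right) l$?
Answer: $324$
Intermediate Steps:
$Y{\left(Z,l \right)} = l \left(-5 + Z\right)$ ($Y{\left(Z,l \right)} = \left(-5 + Z\right) l = l \left(-5 + Z\right)$)
$\left(-46 + Y{\left(-2,-4 \right)}\right)^{2} = \left(-46 - 4 \left(-5 - 2\right)\right)^{2} = \left(-46 - -28\right)^{2} = \left(-46 + 28\right)^{2} = \left(-18\right)^{2} = 324$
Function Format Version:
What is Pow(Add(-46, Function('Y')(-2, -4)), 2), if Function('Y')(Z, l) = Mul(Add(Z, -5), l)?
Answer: 324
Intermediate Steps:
Function('Y')(Z, l) = Mul(l, Add(-5, Z)) (Function('Y')(Z, l) = Mul(Add(-5, Z), l) = Mul(l, Add(-5, Z)))
Pow(Add(-46, Function('Y')(-2, -4)), 2) = Pow(Add(-46, Mul(-4, Add(-5, -2))), 2) = Pow(Add(-46, Mul(-4, -7)), 2) = Pow(Add(-46, 28), 2) = Pow(-18, 2) = 324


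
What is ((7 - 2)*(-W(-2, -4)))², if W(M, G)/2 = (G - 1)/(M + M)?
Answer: 625/4 ≈ 156.25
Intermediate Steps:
W(M, G) = (-1 + G)/M (W(M, G) = 2*((G - 1)/(M + M)) = 2*((-1 + G)/((2*M))) = 2*((-1 + G)*(1/(2*M))) = 2*((-1 + G)/(2*M)) = (-1 + G)/M)
((7 - 2)*(-W(-2, -4)))² = ((7 - 2)*(-(-1 - 4)/(-2)))² = (5*(-(-1)*(-5)/2))² = (5*(-1*5/2))² = (5*(-5/2))² = (-25/2)² = 625/4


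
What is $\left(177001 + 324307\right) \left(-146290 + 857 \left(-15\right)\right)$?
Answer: $-79780661660$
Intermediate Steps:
$\left(177001 + 324307\right) \left(-146290 + 857 \left(-15\right)\right) = 501308 \left(-146290 - 12855\right) = 501308 \left(-159145\right) = -79780661660$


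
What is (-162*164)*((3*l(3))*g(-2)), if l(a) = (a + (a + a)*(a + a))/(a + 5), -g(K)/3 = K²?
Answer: 4662684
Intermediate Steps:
g(K) = -3*K²
l(a) = (a + 4*a²)/(5 + a) (l(a) = (a + (2*a)*(2*a))/(5 + a) = (a + 4*a²)/(5 + a))
(-162*164)*((3*l(3))*g(-2)) = (-162*164)*((3*(3*(1 + 4*3)/(5 + 3)))*(-3*(-2)²)) = -26568*3*(3*(1 + 12)/8)*(-3*4) = -26568*3*(3*(⅛)*13)*(-12) = -26568*3*(39/8)*(-12) = -388557*(-12) = -26568*(-351/2) = 4662684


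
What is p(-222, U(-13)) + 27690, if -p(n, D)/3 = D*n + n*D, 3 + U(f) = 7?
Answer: 33018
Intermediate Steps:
U(f) = 4 (U(f) = -3 + 7 = 4)
p(n, D) = -6*D*n (p(n, D) = -3*(D*n + n*D) = -3*(D*n + D*n) = -6*D*n)
p(-222, U(-13)) + 27690 = -6*4*(-222) + 27690 = 5328 + 27690 = 33018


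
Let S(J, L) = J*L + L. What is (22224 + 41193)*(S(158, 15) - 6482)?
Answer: -259819449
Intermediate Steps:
S(J, L) = L + J*L
(22224 + 41193)*(S(158, 15) - 6482) = (22224 + 41193)*(15*(1 + 158) - 6482) = 63417*(15*159 - 6482) = 63417*(2385 - 6482) = 63417*(-4097) = -259819449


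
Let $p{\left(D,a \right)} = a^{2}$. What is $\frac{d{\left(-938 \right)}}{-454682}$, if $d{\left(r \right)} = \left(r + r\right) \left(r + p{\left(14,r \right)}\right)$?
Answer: $\frac{824413828}{227341} \approx 3626.3$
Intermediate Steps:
$d{\left(r \right)} = 2 r \left(r + r^{2}\right)$ ($d{\left(r \right)} = \left(r + r\right) \left(r + r^{2}\right) = 2 r \left(r + r^{2}\right)$)
$\frac{d{\left(-938 \right)}}{-454682} = \frac{2 \left(-938\right)^{2} \left(1 - 938\right)}{-454682} = 2 \cdot 879844 \left(-937\right) \left(- \frac{1}{454682}\right) = \left(-1648827656\right) \left(- \frac{1}{454682}\right) = \frac{824413828}{227341}$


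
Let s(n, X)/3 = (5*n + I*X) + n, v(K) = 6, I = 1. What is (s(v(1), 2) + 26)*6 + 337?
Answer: 1177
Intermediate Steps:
s(n, X) = 3*X + 18*n (s(n, X) = 3*((5*n + 1*X) + n) = 3*((5*n + X) + n) = 3*((X + 5*n) + n) = 3*(X + 6*n) = 3*X + 18*n)
(s(v(1), 2) + 26)*6 + 337 = ((3*2 + 18*6) + 26)*6 + 337 = ((6 + 108) + 26)*6 + 337 = (114 + 26)*6 + 337 = 140*6 + 337 = 840 + 337 = 1177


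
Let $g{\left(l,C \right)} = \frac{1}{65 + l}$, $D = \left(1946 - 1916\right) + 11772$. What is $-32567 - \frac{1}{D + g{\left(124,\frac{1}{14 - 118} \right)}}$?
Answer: $- \frac{72643266482}{2230579} \approx -32567.0$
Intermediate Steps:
$D = 11802$ ($D = \left(1946 - 1916\right) + 11772 = 30 + 11772 = 11802$)
$-32567 - \frac{1}{D + g{\left(124,\frac{1}{14 - 118} \right)}} = -32567 - \frac{1}{11802 + \frac{1}{65 + 124}} = -32567 - \frac{1}{11802 + \frac{1}{189}} = -32567 - \frac{1}{\frac{2230579}{189}} = -32567 - \frac{189}{2230579} = - \frac{72643266482}{2230579}$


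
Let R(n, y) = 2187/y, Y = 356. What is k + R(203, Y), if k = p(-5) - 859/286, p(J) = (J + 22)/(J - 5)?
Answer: 366477/254540 ≈ 1.4398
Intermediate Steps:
p(J) = (22 + J)/(-5 + J)
k = -3363/715 (k = (22 - 5)/(-5 - 5) - 859/286 = 17/(-10) - 859*1/286 = -⅒*17 - 859/286 = -17/10 - 859/286 = -3363/715 ≈ -4.7035)
k + R(203, Y) = -3363/715 + 2187/356 = 366477/254540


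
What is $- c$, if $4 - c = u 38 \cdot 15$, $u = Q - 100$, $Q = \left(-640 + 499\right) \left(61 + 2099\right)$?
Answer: $-173656204$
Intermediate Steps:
$Q = -304560$ ($Q = \left(-141\right) 2160 = -304560$)
$u = -304660$ ($u = -304560 - 100 = -304660$)
$c = 173656204$ ($c = 4 - - 304660 \cdot 38 \cdot 15 = 4 - \left(-304660\right) 570 = 4 - -173656200 = 4 + 173656200 = 173656204$)
$- c = \left(-1\right) 173656204 = -173656204$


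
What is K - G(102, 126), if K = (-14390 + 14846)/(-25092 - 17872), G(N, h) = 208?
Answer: -2234242/10741 ≈ -208.01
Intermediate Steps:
K = -114/10741 (K = 456/(-42964) = 456*(-1/42964) = -114/10741 ≈ -0.010614)
K - G(102, 126) = -114/10741 - 1*208 = -114/10741 - 208 = -2234242/10741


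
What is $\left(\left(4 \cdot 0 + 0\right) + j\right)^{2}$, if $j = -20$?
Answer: $400$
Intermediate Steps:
$\left(\left(4 \cdot 0 + 0\right) + j\right)^{2} = \left(\left(4 \cdot 0 + 0\right) - 20\right)^{2} = \left(\left(0 + 0\right) - 20\right)^{2} = \left(0 - 20\right)^{2} = \left(-20\right)^{2} = 400$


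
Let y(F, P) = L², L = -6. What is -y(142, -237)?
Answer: -36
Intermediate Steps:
y(F, P) = 36 (y(F, P) = (-6)² = 36)
-y(142, -237) = -1*36 = -36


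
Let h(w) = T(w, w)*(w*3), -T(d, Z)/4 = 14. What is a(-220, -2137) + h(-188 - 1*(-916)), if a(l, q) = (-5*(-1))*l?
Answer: -123404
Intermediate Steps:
T(d, Z) = -56 (T(d, Z) = -4*14 = -56)
a(l, q) = 5*l
h(w) = -168*w (h(w) = -56*w*3 = -168*w)
a(-220, -2137) + h(-188 - 1*(-916)) = 5*(-220) - 168*(-188 - 1*(-916)) = -1100 - 168*(-188 + 916) = -1100 - 168*728 = -1100 - 122304 = -123404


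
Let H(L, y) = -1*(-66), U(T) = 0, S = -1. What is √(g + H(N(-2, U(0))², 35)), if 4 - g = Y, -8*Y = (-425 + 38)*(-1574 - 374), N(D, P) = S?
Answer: √377218/2 ≈ 307.09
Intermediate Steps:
N(D, P) = -1
Y = -188469/2 (Y = -(-425 + 38)*(-1574 - 374)/8 = -(-387)*(-1948)/8 = -⅛*753876 = -188469/2 ≈ -94235.)
H(L, y) = 66
g = 188477/2 (g = 4 - 1*(-188469/2) = 4 + 188469/2 = 188477/2 ≈ 94239.)
√(g + H(N(-2, U(0))², 35)) = √(188477/2 + 66) = √(188609/2) = √377218/2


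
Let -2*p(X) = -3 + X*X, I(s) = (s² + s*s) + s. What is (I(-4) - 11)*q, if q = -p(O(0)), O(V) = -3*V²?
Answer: -51/2 ≈ -25.500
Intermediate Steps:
I(s) = s + 2*s² (I(s) = (s² + s²) + s = 2*s² + s = s + 2*s²)
p(X) = 3/2 - X²/2 (p(X) = -(-3 + X*X)/2 = -(-3 + X²)/2 = 3/2 - X²/2)
q = -3/2 (q = -(3/2 - (-3*0²)²/2) = -(3/2 - (-3*0)²/2) = -(3/2 - ½*0²) = -(3/2 - ½*0) = -(3/2 + 0) = -1*3/2 = -3/2 ≈ -1.5000)
(I(-4) - 11)*q = (-4*(1 + 2*(-4)) - 11)*(-3/2) = (-4*(1 - 8) - 11)*(-3/2) = (-4*(-7) - 11)*(-3/2) = (28 - 11)*(-3/2) = 17*(-3/2) = -51/2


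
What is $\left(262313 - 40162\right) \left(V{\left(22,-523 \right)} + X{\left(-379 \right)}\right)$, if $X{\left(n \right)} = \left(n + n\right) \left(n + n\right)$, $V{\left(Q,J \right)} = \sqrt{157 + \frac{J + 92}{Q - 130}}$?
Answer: $127639967164 + \frac{222151 \sqrt{52161}}{18} \approx 1.2764 \cdot 10^{11}$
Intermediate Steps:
$V{\left(Q,J \right)} = \sqrt{157 + \frac{92 + J}{-130 + Q}}$
$X{\left(n \right)} = 4 n^{2}$ ($X{\left(n \right)} = 2 n 2 n = 4 n^{2}$)
$\left(262313 - 40162\right) \left(V{\left(22,-523 \right)} + X{\left(-379 \right)}\right) = \left(262313 - 40162\right) \left(\sqrt{\frac{-20318 - 523 + 157 \cdot 22}{-130 + 22}} + 4 \left(-379\right)^{2}\right) = 222151 \left(\sqrt{\frac{-20318 - 523 + 3454}{-108}} + 4 \cdot 143641\right) = 222151 \left(\sqrt{\left(- \frac{1}{108}\right) \left(-17387\right)} + 574564\right) = 222151 \left(\sqrt{\frac{17387}{108}} + 574564\right) = 222151 \left(\frac{\sqrt{52161}}{18} + 574564\right) = 222151 \left(574564 + \frac{\sqrt{52161}}{18}\right) = 127639967164 + \frac{222151 \sqrt{52161}}{18}$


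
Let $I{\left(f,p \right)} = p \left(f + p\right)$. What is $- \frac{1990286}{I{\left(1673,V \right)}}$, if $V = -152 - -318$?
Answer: $- \frac{995143}{152637} \approx -6.5197$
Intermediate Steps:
$V = 166$ ($V = -152 + 318 = 166$)
$- \frac{1990286}{I{\left(1673,V \right)}} = - \frac{1990286}{166 \left(1673 + 166\right)} = - \frac{1990286}{166 \cdot 1839} = - \frac{1990286}{305274} = \left(-1990286\right) \frac{1}{305274} = - \frac{995143}{152637}$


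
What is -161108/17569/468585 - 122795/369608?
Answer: -1010977963378339/3042823682662920 ≈ -0.33225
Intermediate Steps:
-161108/17569/468585 - 122795/369608 = -161108*1/17569*(1/468585) - 122795*1/369608 = -161108/17569*1/468585 - 122795/369608 = -161108/8232569865 - 122795/369608 = -1010977963378339/3042823682662920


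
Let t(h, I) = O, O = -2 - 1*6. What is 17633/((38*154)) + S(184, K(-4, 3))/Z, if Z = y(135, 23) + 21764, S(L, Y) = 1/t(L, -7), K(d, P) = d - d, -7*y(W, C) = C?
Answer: 69764717/23153400 ≈ 3.0132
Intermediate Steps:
y(W, C) = -C/7
K(d, P) = 0
O = -8 (O = -2 - 6 = -8)
t(h, I) = -8
S(L, Y) = -⅛ (S(L, Y) = 1/(-8) = -⅛)
Z = 152325/7 (Z = -⅐*23 + 21764 = -23/7 + 21764 = 152325/7 ≈ 21761.)
17633/((38*154)) + S(184, K(-4, 3))/Z = 17633/((38*154)) - 1/(8*152325/7) = 17633/5852 - ⅛*7/152325 = 17633*(1/5852) - 7/1218600 = 229/76 - 7/1218600 = 69764717/23153400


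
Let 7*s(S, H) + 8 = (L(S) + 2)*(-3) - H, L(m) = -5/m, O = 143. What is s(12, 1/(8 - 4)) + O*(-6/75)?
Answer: -2327/175 ≈ -13.297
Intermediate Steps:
s(S, H) = -2 - H/7 + 15/(7*S) (s(S, H) = -8/7 + ((-5/S + 2)*(-3) - H)/7 = -8/7 + ((2 - 5/S)*(-3) - H)/7 = -8/7 + ((-6 + 15/S) - H)/7 = -8/7 + (-6 - H + 15/S)/7 = -8/7 + (-6/7 - H/7 + 15/(7*S)) = -2 - H/7 + 15/(7*S))
s(12, 1/(8 - 4)) + O*(-6/75) = (⅐)*(15 - 1*12*(14 + 1/(8 - 4)))/12 + 143*(-6/75) = (⅐)*(1/12)*(15 - 1*12*(14 + 1/4)) + 143*(-6*1/75) = (⅐)*(1/12)*(15 - 1*12*(14 + ¼)) + 143*(-2/25) = (⅐)*(1/12)*(15 - 1*12*57/4) - 286/25 = (⅐)*(1/12)*(15 - 171) - 286/25 = (⅐)*(1/12)*(-156) - 286/25 = -13/7 - 286/25 = -2327/175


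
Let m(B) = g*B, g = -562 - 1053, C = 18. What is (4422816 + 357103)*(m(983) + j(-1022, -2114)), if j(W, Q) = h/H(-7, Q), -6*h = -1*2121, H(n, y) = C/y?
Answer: -140162085848171/18 ≈ -7.7868e+12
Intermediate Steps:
H(n, y) = 18/y
g = -1615
h = 707/2 (h = -(-1)*2121/6 = -1/6*(-2121) = 707/2 ≈ 353.50)
j(W, Q) = 707*Q/36 (j(W, Q) = 707/(2*((18/Q))) = 707*(Q/18)/2 = 707*Q/36)
m(B) = -1615*B
(4422816 + 357103)*(m(983) + j(-1022, -2114)) = (4422816 + 357103)*(-1615*983 + (707/36)*(-2114)) = 4779919*(-1587545 - 747299/18) = 4779919*(-29323109/18) = -140162085848171/18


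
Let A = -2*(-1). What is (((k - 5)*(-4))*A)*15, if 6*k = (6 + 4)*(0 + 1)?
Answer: 400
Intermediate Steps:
k = 5/3 (k = ((6 + 4)*(0 + 1))/6 = (10*1)/6 = (⅙)*10 = 5/3 ≈ 1.6667)
A = 2
(((k - 5)*(-4))*A)*15 = (((5/3 - 5)*(-4))*2)*15 = (-10/3*(-4)*2)*15 = ((40/3)*2)*15 = (80/3)*15 = 400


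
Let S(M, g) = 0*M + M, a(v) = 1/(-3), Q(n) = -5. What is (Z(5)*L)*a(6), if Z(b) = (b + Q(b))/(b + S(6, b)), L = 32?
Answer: 0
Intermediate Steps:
a(v) = -⅓
S(M, g) = M (S(M, g) = 0 + M = M)
Z(b) = (-5 + b)/(6 + b) (Z(b) = (b - 5)/(b + 6) = (-5 + b)/(6 + b))
(Z(5)*L)*a(6) = (((-5 + 5)/(6 + 5))*32)*(-⅓) = ((0/11)*32)*(-⅓) = (((1/11)*0)*32)*(-⅓) = (0*32)*(-⅓) = 0*(-⅓) = 0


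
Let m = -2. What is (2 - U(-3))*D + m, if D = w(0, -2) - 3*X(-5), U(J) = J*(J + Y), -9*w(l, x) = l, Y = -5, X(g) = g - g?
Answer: -2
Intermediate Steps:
X(g) = 0
w(l, x) = -l/9
U(J) = J*(-5 + J) (U(J) = J*(J - 5) = J*(-5 + J))
D = 0 (D = -⅑*0 - 3*0 = 0 + 0 = 0)
(2 - U(-3))*D + m = (2 - (-3)*(-5 - 3))*0 - 2 = (2 - (-3)*(-8))*0 - 2 = (2 - 1*24)*0 - 2 = (2 - 24)*0 - 2 = -22*0 - 2 = 0 - 2 = -2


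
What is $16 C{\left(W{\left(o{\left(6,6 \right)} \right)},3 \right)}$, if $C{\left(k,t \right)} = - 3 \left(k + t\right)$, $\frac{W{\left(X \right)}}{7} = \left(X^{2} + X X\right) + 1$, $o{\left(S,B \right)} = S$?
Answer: $-24672$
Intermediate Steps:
$W{\left(X \right)} = 7 + 14 X^{2}$ ($W{\left(X \right)} = 7 \left(\left(X^{2} + X X\right) + 1\right) = 7 \left(\left(X^{2} + X^{2}\right) + 1\right) = 7 \left(2 X^{2} + 1\right) = 7 \left(1 + 2 X^{2}\right) = 7 + 14 X^{2}$)
$C{\left(k,t \right)} = - 3 k - 3 t$
$16 C{\left(W{\left(o{\left(6,6 \right)} \right)},3 \right)} = 16 \left(- 3 \left(7 + 14 \cdot 6^{2}\right) - 9\right) = 16 \left(- 3 \left(7 + 14 \cdot 36\right) - 9\right) = 16 \left(- 3 \left(7 + 504\right) - 9\right) = 16 \left(\left(-3\right) 511 - 9\right) = 16 \left(-1533 - 9\right) = 16 \left(-1542\right) = -24672$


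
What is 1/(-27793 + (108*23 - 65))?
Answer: -1/25374 ≈ -3.9410e-5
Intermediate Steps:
1/(-27793 + (108*23 - 65)) = 1/(-27793 + (2484 - 65)) = 1/(-27793 + 2419) = 1/(-25374) = -1/25374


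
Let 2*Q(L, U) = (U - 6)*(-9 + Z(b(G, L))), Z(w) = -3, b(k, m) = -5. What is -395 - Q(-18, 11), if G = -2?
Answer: -365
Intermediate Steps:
Q(L, U) = 36 - 6*U (Q(L, U) = ((U - 6)*(-9 - 3))/2 = ((-6 + U)*(-12))/2 = (72 - 12*U)/2 = 36 - 6*U)
-395 - Q(-18, 11) = -395 - (36 - 6*11) = -395 - (36 - 66) = -395 - 1*(-30) = -395 + 30 = -365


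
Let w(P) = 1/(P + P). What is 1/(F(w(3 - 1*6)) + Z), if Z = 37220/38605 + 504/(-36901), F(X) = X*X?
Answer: 10256854356/10033700381 ≈ 1.0222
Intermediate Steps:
w(P) = 1/(2*P)
F(X) = X**2
Z = 270799660/284912621 (Z = 37220*(1/38605) + 504*(-1/36901) = 7444/7721 - 504/36901 = 270799660/284912621 ≈ 0.95047)
1/(F(w(3 - 1*6)) + Z) = 1/((1/(2*(3 - 1*6)))**2 + 270799660/284912621) = 1/((1/(2*(3 - 6)))**2 + 270799660/284912621) = 1/(((1/2)/(-3))**2 + 270799660/284912621) = 1/(((1/2)*(-1/3))**2 + 270799660/284912621) = 1/((-1/6)**2 + 270799660/284912621) = 1/(1/36 + 270799660/284912621) = 1/(10033700381/10256854356) = 10256854356/10033700381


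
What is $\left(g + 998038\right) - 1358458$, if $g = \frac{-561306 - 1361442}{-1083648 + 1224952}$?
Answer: $- \frac{12732677607}{35326} \approx -3.6043 \cdot 10^{5}$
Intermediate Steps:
$g = - \frac{480687}{35326}$ ($g = - \frac{1922748}{141304} = \left(-1922748\right) \frac{1}{141304} = - \frac{480687}{35326} \approx -13.607$)
$\left(g + 998038\right) - 1358458 = \left(- \frac{480687}{35326} + 998038\right) - 1358458 = \frac{35256209701}{35326} - 1358458 = - \frac{12732677607}{35326}$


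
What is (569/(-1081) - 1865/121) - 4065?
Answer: -533790979/130801 ≈ -4080.9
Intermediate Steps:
(569/(-1081) - 1865/121) - 4065 = (569*(-1/1081) - 1865*1/121) - 4065 = (-569/1081 - 1865/121) - 4065 = -2084914/130801 - 4065 = -533790979/130801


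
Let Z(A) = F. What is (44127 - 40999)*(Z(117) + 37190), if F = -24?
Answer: 116255248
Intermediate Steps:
Z(A) = -24
(44127 - 40999)*(Z(117) + 37190) = (44127 - 40999)*(-24 + 37190) = 3128*37166 = 116255248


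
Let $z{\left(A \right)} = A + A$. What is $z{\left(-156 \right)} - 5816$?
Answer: $-6128$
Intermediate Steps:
$z{\left(A \right)} = 2 A$
$z{\left(-156 \right)} - 5816 = 2 \left(-156\right) - 5816 = -312 - 5816 = -6128$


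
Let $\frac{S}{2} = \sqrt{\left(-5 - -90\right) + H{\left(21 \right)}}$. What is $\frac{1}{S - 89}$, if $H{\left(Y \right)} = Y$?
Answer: $- \frac{89}{7497} - \frac{2 \sqrt{106}}{7497} \approx -0.014618$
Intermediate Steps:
$S = 2 \sqrt{106}$ ($S = 2 \sqrt{\left(-5 - -90\right) + 21} = 2 \sqrt{\left(-5 + 90\right) + 21} = 2 \sqrt{85 + 21} = 2 \sqrt{106} \approx 20.591$)
$\frac{1}{S - 89} = \frac{1}{2 \sqrt{106} - 89} = \frac{1}{-89 + 2 \sqrt{106}}$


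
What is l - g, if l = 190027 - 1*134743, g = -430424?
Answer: 485708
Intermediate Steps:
l = 55284 (l = 190027 - 134743 = 55284)
l - g = 55284 - 1*(-430424) = 55284 + 430424 = 485708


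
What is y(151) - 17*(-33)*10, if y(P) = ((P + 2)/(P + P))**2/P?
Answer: 77259843849/13771804 ≈ 5610.0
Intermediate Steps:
y(P) = (2 + P)**2/(4*P**3) (y(P) = ((2 + P)/((2*P)))**2/P = ((2 + P)*(1/(2*P)))**2/P = ((2 + P)/(2*P))**2/P = ((2 + P)**2/(4*P**2))/P = (2 + P)**2/(4*P**3))
y(151) - 17*(-33)*10 = (1/4)*(2 + 151)**2/151**3 - 17*(-33)*10 = (1/4)*(1/3442951)*153**2 - (-561)*10 = (1/4)*(1/3442951)*23409 - 1*(-5610) = 23409/13771804 + 5610 = 77259843849/13771804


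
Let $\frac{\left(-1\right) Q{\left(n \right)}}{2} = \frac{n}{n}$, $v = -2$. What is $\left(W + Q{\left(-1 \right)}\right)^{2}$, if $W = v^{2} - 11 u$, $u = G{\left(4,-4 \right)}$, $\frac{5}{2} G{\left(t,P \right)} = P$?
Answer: $\frac{9604}{25} \approx 384.16$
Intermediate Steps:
$G{\left(t,P \right)} = \frac{2 P}{5}$
$u = - \frac{8}{5}$ ($u = \frac{2}{5} \left(-4\right) = - \frac{8}{5} \approx -1.6$)
$Q{\left(n \right)} = -2$ ($Q{\left(n \right)} = - 2 \frac{n}{n} = \left(-2\right) 1 = -2$)
$W = \frac{108}{5}$ ($W = \left(-2\right)^{2} - - \frac{88}{5} = 4 + \frac{88}{5} = \frac{108}{5} \approx 21.6$)
$\left(W + Q{\left(-1 \right)}\right)^{2} = \left(\frac{108}{5} - 2\right)^{2} = \left(\frac{98}{5}\right)^{2} = \frac{9604}{25}$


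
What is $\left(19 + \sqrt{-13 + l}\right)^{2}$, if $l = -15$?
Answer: $333 + 76 i \sqrt{7} \approx 333.0 + 201.08 i$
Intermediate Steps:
$\left(19 + \sqrt{-13 + l}\right)^{2} = \left(19 + \sqrt{-13 - 15}\right)^{2} = \left(19 + \sqrt{-28}\right)^{2} = \left(19 + 2 i \sqrt{7}\right)^{2}$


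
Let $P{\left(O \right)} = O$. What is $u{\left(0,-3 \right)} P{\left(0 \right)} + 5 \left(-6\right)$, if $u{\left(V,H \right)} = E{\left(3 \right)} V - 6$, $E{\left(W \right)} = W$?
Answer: $-30$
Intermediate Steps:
$u{\left(V,H \right)} = -6 + 3 V$ ($u{\left(V,H \right)} = 3 V - 6 = -6 + 3 V$)
$u{\left(0,-3 \right)} P{\left(0 \right)} + 5 \left(-6\right) = \left(-6 + 3 \cdot 0\right) 0 + 5 \left(-6\right) = \left(-6 + 0\right) 0 - 30 = \left(-6\right) 0 - 30 = 0 - 30 = -30$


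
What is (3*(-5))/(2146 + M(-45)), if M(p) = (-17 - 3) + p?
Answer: -15/2081 ≈ -0.0072081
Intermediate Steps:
M(p) = -20 + p
(3*(-5))/(2146 + M(-45)) = (3*(-5))/(2146 + (-20 - 45)) = -15/(2146 - 65) = -15/2081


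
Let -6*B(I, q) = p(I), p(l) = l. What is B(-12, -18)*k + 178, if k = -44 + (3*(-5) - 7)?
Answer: 46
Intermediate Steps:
B(I, q) = -I/6
k = -66 (k = -44 + (-15 - 7) = -44 - 22 = -66)
B(-12, -18)*k + 178 = -⅙*(-12)*(-66) + 178 = 2*(-66) + 178 = -132 + 178 = 46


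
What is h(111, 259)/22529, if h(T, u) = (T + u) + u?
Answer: 629/22529 ≈ 0.027920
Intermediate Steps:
h(T, u) = T + 2*u
h(111, 259)/22529 = (111 + 2*259)/22529 = (111 + 518)*(1/22529) = 629*(1/22529) = 629/22529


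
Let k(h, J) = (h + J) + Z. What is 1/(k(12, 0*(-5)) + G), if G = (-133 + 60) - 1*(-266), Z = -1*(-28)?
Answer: 1/233 ≈ 0.0042918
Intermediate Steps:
Z = 28
k(h, J) = 28 + J + h (k(h, J) = (h + J) + 28 = (J + h) + 28 = 28 + J + h)
G = 193 (G = -73 + 266 = 193)
1/(k(12, 0*(-5)) + G) = 1/((28 + 0*(-5) + 12) + 193) = 1/((28 + 0 + 12) + 193) = 1/(40 + 193) = 1/233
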